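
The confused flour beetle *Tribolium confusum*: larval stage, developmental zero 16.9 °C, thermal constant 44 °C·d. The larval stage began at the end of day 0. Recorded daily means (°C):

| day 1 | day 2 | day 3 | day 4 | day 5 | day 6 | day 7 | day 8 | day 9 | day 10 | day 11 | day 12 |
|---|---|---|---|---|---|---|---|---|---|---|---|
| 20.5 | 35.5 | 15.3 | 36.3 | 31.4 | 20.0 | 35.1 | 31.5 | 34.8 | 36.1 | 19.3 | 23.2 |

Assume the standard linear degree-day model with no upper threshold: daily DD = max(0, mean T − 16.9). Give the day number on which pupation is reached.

Daily DD above 16.9 °C: 3.6, 18.6, 0.0, 19.4, 14.5, 3.1, 18.2, 14.6, 17.9, 19.2, 2.4, 6.3.
Cumulative: 3.6, 22.2, 22.2, 41.6, 56.1, 59.2, 77.4, 92.0, 109.9, 129.1, 131.5, 137.8.
The total first reaches 44 DD on day 5.

day 5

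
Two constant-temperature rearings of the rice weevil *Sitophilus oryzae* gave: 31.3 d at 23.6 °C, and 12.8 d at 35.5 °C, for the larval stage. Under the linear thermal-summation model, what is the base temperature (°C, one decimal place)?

Under the model K = D·(T − T_b), so D₁·(T₁ − T_b) = D₂·(T₂ − T_b).
31.3·(23.6 − T_b) = 12.8·(35.5 − T_b)
T_b = (31.3·23.6 − 12.8·35.5) / (31.3 − 12.8) = 284.28 / 18.5 = 15.366 °C ≈ 15.4 °C.

15.4 °C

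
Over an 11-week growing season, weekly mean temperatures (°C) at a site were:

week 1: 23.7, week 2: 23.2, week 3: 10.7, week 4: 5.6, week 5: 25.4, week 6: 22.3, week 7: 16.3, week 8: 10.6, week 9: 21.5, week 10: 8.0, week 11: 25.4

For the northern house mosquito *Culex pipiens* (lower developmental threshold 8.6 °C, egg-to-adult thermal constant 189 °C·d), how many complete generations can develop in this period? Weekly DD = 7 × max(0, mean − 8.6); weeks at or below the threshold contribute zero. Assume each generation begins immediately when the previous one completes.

3 generations

Weekly DD (7 × max(0, T̄ − 8.6)): 105.7, 102.2, 14.7, 0.0, 117.6, 95.9, 53.9, 14.0, 90.3, 0.0, 117.6.
Season total = 711.9 DD.
Complete generations = ⌊711.9 / 189⌋ = 3.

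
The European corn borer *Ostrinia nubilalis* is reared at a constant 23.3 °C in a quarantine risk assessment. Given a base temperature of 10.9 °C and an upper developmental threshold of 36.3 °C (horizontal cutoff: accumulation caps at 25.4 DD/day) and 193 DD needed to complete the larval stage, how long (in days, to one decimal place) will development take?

Daily accumulation = 23.3 − 10.9 = 12.4 DD/day.
Duration = 193 / 12.4 = 15.565 ≈ 15.6 days.

15.6 days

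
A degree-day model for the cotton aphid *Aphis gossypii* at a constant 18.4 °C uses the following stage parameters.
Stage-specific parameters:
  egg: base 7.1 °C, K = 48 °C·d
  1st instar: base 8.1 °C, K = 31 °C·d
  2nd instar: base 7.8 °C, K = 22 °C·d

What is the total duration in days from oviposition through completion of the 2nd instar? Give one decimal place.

9.3 days

egg: 48 / (18.4 − 7.1) = 48 / 11.3 = 4.248 d.
1st instar: 31 / (18.4 − 8.1) = 31 / 10.3 = 3.010 d.
2nd instar: 22 / (18.4 − 7.8) = 22 / 10.6 = 2.075 d.
Sum = 9.333 ≈ 9.3 days.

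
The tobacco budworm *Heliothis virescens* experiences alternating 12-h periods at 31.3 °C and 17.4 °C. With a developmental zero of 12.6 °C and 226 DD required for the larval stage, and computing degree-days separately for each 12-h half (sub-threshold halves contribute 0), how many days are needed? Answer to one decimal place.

19.2 days

Day half: max(0, 31.3 − 12.6) × 0.5 = 18.7 × 0.5 = 9.35 DD.
Night half: max(0, 17.4 − 12.6) × 0.5 = 4.8 × 0.5 = 2.40 DD.
Per 24 h: 11.75 DD/day.
Duration = 226 / 11.75 = 19.234 ≈ 19.2 days.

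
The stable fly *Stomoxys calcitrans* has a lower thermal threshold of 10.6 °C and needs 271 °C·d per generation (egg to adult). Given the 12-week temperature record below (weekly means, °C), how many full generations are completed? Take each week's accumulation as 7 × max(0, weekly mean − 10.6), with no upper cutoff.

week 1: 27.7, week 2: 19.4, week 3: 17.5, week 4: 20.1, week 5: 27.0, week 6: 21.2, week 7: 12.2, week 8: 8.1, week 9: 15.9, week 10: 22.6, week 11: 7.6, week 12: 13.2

Weekly DD (7 × max(0, T̄ − 10.6)): 119.7, 61.6, 48.3, 66.5, 114.8, 74.2, 11.2, 0.0, 37.1, 84.0, 0.0, 18.2.
Season total = 635.6 DD.
Complete generations = ⌊635.6 / 271⌋ = 2.

2 generations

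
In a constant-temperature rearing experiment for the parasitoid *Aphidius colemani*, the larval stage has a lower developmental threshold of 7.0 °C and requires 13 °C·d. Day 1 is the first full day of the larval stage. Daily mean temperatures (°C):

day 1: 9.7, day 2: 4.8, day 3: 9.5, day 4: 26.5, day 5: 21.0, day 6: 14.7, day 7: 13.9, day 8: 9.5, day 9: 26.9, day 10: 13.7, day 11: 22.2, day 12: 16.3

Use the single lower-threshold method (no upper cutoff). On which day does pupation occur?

day 4

Daily DD above 7.0 °C: 2.7, 0.0, 2.5, 19.5, 14.0, 7.7, 6.9, 2.5, 19.9, 6.7, 15.2, 9.3.
Cumulative: 2.7, 2.7, 5.2, 24.7, 38.7, 46.4, 53.3, 55.8, 75.7, 82.4, 97.6, 106.9.
The total first reaches 13 DD on day 4.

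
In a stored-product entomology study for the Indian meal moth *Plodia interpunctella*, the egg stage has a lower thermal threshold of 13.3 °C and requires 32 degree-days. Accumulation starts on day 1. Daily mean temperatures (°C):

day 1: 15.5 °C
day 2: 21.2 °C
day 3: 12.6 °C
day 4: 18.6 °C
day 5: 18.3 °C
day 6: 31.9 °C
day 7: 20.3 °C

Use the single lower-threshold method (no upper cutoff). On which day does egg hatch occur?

Daily DD above 13.3 °C: 2.2, 7.9, 0.0, 5.3, 5.0, 18.6, 7.0.
Cumulative: 2.2, 10.1, 10.1, 15.4, 20.4, 39.0, 46.0.
The total first reaches 32 DD on day 6.

day 6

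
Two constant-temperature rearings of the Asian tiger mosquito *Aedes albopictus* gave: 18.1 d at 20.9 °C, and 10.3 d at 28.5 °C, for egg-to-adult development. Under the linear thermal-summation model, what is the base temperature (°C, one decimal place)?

10.9 °C

Linear rate model ⇒ the product D·(T − T_b) is constant across temperatures.
18.1·(20.9 − T_b) = 10.3·(28.5 − T_b)
T_b = (18.1·20.9 − 10.3·28.5) / (18.1 − 10.3) = 84.74 / 7.8 = 10.864 °C ≈ 10.9 °C.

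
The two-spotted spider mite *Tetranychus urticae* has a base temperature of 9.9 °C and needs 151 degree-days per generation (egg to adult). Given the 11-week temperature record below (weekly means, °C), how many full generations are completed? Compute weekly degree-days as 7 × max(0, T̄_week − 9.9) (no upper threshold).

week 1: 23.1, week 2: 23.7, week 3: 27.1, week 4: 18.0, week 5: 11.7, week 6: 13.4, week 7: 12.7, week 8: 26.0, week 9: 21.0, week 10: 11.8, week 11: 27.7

4 generations

Weekly DD (7 × max(0, T̄ − 9.9)): 92.4, 96.6, 120.4, 56.7, 12.6, 24.5, 19.6, 112.7, 77.7, 13.3, 124.6.
Season total = 751.1 DD.
Complete generations = ⌊751.1 / 151⌋ = 4.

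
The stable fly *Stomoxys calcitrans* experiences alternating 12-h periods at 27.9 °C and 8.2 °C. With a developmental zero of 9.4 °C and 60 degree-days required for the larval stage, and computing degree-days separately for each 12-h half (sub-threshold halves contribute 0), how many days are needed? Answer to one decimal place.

6.5 days

Day half: max(0, 27.9 − 9.4) × 0.5 = 18.5 × 0.5 = 9.25 DD.
Night half: max(0, 8.2 − 9.4) × 0.5 = 0.0 × 0.5 = 0.00 DD.
Per 24 h: 9.25 DD/day.
Duration = 60 / 9.25 = 6.486 ≈ 6.5 days.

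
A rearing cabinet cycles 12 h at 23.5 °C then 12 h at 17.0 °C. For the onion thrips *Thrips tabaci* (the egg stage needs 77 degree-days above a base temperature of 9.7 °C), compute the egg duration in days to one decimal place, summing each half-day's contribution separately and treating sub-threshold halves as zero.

Day half: max(0, 23.5 − 9.7) × 0.5 = 13.8 × 0.5 = 6.90 DD.
Night half: max(0, 17.0 − 9.7) × 0.5 = 7.3 × 0.5 = 3.65 DD.
Per 24 h: 10.55 DD/day.
Duration = 77 / 10.55 = 7.299 ≈ 7.3 days.

7.3 days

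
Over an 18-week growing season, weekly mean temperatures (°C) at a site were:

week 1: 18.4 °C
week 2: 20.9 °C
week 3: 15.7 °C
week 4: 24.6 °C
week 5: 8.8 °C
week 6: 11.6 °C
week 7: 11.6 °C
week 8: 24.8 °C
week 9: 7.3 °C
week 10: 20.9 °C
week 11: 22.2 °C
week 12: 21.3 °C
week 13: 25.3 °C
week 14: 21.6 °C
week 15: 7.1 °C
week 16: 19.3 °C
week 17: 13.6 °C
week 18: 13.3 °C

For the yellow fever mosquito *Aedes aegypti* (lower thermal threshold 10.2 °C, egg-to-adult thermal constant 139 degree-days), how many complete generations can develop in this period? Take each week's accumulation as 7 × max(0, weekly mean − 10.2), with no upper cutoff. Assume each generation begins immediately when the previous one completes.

6 generations

Weekly DD (7 × max(0, T̄ − 10.2)): 57.4, 74.9, 38.5, 100.8, 0.0, 9.8, 9.8, 102.2, 0.0, 74.9, 84.0, 77.7, 105.7, 79.8, 0.0, 63.7, 23.8, 21.7.
Season total = 924.7 DD.
Complete generations = ⌊924.7 / 139⌋ = 6.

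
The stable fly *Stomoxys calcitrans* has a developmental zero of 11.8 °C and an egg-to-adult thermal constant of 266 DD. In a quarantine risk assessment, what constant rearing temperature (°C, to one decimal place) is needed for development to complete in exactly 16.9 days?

27.5 °C

Required daily accumulation = 266 / 16.9 = 15.740 DD/day.
T = T_base + 15.740 = 11.8 + 15.740 = 27.540 ≈ 27.5 °C.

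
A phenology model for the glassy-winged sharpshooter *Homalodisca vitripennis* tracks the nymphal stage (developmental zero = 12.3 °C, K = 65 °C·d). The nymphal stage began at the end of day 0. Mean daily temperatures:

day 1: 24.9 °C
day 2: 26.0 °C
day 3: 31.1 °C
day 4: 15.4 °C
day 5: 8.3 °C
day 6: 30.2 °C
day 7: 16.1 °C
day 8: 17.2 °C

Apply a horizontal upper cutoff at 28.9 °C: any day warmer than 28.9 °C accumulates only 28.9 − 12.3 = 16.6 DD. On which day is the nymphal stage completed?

day 7

Daily DD above 12.3 °C (capped at 16.6): 12.6, 13.7, 16.6, 3.1, 0.0, 16.6, 3.8, 4.9.
Cumulative: 12.6, 26.3, 42.9, 46.0, 46.0, 62.6, 66.4, 71.3.
The total first reaches 65 DD on day 7.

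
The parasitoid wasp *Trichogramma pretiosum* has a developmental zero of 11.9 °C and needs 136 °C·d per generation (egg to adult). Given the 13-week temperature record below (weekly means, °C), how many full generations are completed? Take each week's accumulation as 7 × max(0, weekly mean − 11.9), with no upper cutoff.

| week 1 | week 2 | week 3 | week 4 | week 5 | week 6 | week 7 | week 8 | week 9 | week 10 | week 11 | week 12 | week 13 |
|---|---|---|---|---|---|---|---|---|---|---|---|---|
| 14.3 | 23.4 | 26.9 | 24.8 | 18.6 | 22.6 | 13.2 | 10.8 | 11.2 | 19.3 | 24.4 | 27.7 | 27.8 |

5 generations

Weekly DD (7 × max(0, T̄ − 11.9)): 16.8, 80.5, 105.0, 90.3, 46.9, 74.9, 9.1, 0.0, 0.0, 51.8, 87.5, 110.6, 111.3.
Season total = 784.7 DD.
Complete generations = ⌊784.7 / 136⌋ = 5.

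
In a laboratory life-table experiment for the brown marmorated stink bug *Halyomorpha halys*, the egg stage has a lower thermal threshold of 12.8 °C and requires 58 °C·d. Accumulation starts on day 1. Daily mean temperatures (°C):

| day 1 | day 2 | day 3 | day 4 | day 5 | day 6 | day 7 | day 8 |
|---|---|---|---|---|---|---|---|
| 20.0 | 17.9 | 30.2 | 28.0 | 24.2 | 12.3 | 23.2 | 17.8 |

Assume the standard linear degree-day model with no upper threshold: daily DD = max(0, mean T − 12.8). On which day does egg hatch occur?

Daily DD above 12.8 °C: 7.2, 5.1, 17.4, 15.2, 11.4, 0.0, 10.4, 5.0.
Cumulative: 7.2, 12.3, 29.7, 44.9, 56.3, 56.3, 66.7, 71.7.
The total first reaches 58 DD on day 7.

day 7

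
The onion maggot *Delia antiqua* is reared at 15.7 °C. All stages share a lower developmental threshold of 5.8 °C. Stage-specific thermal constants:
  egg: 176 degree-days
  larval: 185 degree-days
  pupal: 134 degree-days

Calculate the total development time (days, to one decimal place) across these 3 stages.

50.0 days

Daily accumulation at 15.7 °C = 15.7 − 5.8 = 9.9 DD/day.
Total K = 176 + 185 + 134 = 495 DD.
Total duration = 495 / 9.9 = 50.000 ≈ 50.0 days.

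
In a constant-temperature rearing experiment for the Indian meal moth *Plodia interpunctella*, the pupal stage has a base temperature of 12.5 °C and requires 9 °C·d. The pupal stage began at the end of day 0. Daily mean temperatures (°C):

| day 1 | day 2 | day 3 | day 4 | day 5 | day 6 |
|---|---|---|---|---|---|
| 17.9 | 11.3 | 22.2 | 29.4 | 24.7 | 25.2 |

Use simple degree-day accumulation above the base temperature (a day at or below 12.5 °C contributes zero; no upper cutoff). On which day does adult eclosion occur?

day 3

Daily DD above 12.5 °C: 5.4, 0.0, 9.7, 16.9, 12.2, 12.7.
Cumulative: 5.4, 5.4, 15.1, 32.0, 44.2, 56.9.
The total first reaches 9 DD on day 3.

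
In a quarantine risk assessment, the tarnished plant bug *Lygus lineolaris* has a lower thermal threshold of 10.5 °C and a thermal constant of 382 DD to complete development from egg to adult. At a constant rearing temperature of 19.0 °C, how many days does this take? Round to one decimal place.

Daily accumulation = 19.0 − 10.5 = 8.5 DD/day.
Duration = 382 / 8.5 = 44.941 ≈ 44.9 days.

44.9 days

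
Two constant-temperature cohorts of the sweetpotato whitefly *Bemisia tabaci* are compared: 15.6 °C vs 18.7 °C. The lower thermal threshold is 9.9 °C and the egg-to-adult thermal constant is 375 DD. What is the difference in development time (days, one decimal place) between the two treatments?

23.2 days

At 15.6 °C: 375 / (15.6 − 9.9) = 375 / 5.7 = 65.789 d.
At 18.7 °C: 375 / (18.7 − 9.9) = 375 / 8.8 = 42.614 d.
Difference = |65.789 − 42.614| = 23.176 ≈ 23.2 days.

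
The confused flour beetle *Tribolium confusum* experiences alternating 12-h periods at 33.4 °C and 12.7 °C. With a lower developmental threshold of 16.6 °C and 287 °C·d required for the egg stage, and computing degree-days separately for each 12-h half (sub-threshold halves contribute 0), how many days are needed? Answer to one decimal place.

Day half: max(0, 33.4 − 16.6) × 0.5 = 16.8 × 0.5 = 8.40 DD.
Night half: max(0, 12.7 − 16.6) × 0.5 = 0.0 × 0.5 = 0.00 DD.
Per 24 h: 8.40 DD/day.
Duration = 287 / 8.40 = 34.167 ≈ 34.2 days.

34.2 days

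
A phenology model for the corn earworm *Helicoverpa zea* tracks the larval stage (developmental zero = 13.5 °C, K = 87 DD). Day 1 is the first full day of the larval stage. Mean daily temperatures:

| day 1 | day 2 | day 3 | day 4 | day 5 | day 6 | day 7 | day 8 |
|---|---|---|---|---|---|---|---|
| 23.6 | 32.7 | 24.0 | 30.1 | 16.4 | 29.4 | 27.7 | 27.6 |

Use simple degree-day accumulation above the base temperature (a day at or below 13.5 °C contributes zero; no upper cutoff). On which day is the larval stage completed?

Daily DD above 13.5 °C: 10.1, 19.2, 10.5, 16.6, 2.9, 15.9, 14.2, 14.1.
Cumulative: 10.1, 29.3, 39.8, 56.4, 59.3, 75.2, 89.4, 103.5.
The total first reaches 87 DD on day 7.

day 7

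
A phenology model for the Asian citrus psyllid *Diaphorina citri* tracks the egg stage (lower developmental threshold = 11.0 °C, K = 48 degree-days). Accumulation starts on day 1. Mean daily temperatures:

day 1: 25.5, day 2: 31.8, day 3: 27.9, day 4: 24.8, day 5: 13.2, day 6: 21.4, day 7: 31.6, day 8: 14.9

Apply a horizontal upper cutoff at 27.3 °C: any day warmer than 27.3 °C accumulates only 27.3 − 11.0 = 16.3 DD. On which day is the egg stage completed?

Daily DD above 11.0 °C (capped at 16.3): 14.5, 16.3, 16.3, 13.8, 2.2, 10.4, 16.3, 3.9.
Cumulative: 14.5, 30.8, 47.1, 60.9, 63.1, 73.5, 89.8, 93.7.
The total first reaches 48 DD on day 4.

day 4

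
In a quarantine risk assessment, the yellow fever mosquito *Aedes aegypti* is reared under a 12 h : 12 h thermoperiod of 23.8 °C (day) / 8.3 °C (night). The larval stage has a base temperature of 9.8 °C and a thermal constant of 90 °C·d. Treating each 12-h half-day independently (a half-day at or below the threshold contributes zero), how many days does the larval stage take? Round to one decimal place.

Day half: max(0, 23.8 − 9.8) × 0.5 = 14.0 × 0.5 = 7.00 DD.
Night half: max(0, 8.3 − 9.8) × 0.5 = 0.0 × 0.5 = 0.00 DD.
Per 24 h: 7.00 DD/day.
Duration = 90 / 7.00 = 12.857 ≈ 12.9 days.

12.9 days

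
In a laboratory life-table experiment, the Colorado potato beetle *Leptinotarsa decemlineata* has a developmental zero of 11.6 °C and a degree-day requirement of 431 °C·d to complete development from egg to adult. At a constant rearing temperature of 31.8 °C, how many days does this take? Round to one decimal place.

21.3 days

Daily accumulation = 31.8 − 11.6 = 20.2 DD/day.
Duration = 431 / 20.2 = 21.337 ≈ 21.3 days.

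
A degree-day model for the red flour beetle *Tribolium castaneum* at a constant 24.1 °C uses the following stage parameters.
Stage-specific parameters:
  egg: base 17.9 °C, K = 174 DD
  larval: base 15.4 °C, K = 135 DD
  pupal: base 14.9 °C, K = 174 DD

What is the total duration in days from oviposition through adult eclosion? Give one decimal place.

62.5 days

egg: 174 / (24.1 − 17.9) = 174 / 6.2 = 28.065 d.
larval: 135 / (24.1 − 15.4) = 135 / 8.7 = 15.517 d.
pupal: 174 / (24.1 − 14.9) = 174 / 9.2 = 18.913 d.
Sum = 62.495 ≈ 62.5 days.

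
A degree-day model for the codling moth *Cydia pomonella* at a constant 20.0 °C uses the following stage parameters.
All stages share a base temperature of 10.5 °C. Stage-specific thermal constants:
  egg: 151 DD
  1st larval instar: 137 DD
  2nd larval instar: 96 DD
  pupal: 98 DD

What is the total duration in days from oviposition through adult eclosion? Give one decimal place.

Daily accumulation at 20.0 °C = 20.0 − 10.5 = 9.5 DD/day.
Total K = 151 + 137 + 96 + 98 = 482 DD.
Total duration = 482 / 9.5 = 50.737 ≈ 50.7 days.

50.7 days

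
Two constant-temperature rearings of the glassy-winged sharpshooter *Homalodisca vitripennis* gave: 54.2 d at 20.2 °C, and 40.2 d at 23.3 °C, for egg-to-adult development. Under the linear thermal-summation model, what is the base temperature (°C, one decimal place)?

Linear rate model ⇒ the product D·(T − T_b) is constant across temperatures.
54.2·(20.2 − T_b) = 40.2·(23.3 − T_b)
T_b = (54.2·20.2 − 40.2·23.3) / (54.2 − 40.2) = 158.18 / 14.0 = 11.299 °C ≈ 11.3 °C.

11.3 °C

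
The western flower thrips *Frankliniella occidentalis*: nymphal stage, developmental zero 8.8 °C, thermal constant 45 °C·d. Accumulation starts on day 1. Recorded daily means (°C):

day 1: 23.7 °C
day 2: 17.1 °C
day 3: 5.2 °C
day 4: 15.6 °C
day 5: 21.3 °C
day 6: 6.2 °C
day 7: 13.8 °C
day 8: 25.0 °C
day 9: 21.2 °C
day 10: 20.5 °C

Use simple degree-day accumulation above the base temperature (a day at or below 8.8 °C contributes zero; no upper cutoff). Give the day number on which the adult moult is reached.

Daily DD above 8.8 °C: 14.9, 8.3, 0.0, 6.8, 12.5, 0.0, 5.0, 16.2, 12.4, 11.7.
Cumulative: 14.9, 23.2, 23.2, 30.0, 42.5, 42.5, 47.5, 63.7, 76.1, 87.8.
The total first reaches 45 DD on day 7.

day 7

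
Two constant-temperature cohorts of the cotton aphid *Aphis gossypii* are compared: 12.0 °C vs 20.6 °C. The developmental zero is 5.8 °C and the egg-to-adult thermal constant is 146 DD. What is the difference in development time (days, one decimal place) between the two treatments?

13.7 days

At 12.0 °C: 146 / (12.0 − 5.8) = 146 / 6.2 = 23.548 d.
At 20.6 °C: 146 / (20.6 − 5.8) = 146 / 14.8 = 9.865 d.
Difference = |23.548 − 9.865| = 13.684 ≈ 13.7 days.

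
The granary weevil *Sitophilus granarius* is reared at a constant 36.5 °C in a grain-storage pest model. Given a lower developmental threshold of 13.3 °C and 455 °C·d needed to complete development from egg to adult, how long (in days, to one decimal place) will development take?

Daily accumulation = 36.5 − 13.3 = 23.2 DD/day.
Duration = 455 / 23.2 = 19.612 ≈ 19.6 days.

19.6 days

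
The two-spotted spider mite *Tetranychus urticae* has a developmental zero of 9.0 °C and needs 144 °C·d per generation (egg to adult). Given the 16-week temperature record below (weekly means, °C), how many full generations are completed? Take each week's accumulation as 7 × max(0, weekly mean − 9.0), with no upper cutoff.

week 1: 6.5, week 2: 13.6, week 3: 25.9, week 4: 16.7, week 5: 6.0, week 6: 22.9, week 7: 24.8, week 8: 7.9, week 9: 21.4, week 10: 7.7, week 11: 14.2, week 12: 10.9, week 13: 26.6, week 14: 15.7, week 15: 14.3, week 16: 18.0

5 generations

Weekly DD (7 × max(0, T̄ − 9.0)): 0.0, 32.2, 118.3, 53.9, 0.0, 97.3, 110.6, 0.0, 86.8, 0.0, 36.4, 13.3, 123.2, 46.9, 37.1, 63.0.
Season total = 819.0 DD.
Complete generations = ⌊819.0 / 144⌋ = 5.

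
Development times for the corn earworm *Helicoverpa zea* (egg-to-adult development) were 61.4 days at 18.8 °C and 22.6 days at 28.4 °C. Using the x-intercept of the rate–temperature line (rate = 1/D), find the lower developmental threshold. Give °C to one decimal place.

13.2 °C

Linear rate model ⇒ the product D·(T − T_b) is constant across temperatures.
61.4·(18.8 − T_b) = 22.6·(28.4 − T_b)
T_b = (61.4·18.8 − 22.6·28.4) / (61.4 − 22.6) = 512.48 / 38.8 = 13.208 °C ≈ 13.2 °C.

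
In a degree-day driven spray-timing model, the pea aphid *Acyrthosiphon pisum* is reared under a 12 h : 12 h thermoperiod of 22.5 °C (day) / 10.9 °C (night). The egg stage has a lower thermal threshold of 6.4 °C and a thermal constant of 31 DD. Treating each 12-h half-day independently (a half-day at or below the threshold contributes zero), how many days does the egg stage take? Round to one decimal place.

Day half: max(0, 22.5 − 6.4) × 0.5 = 16.1 × 0.5 = 8.05 DD.
Night half: max(0, 10.9 − 6.4) × 0.5 = 4.5 × 0.5 = 2.25 DD.
Per 24 h: 10.30 DD/day.
Duration = 31 / 10.30 = 3.010 ≈ 3.0 days.

3.0 days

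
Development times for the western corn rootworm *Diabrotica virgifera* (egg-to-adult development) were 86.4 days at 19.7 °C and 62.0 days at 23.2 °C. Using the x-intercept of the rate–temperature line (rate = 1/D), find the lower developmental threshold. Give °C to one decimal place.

Equal thermal constants: D₁(T₁ − T_b) = D₂(T₂ − T_b).
86.4·(19.7 − T_b) = 62.0·(23.2 − T_b)
T_b = (86.4·19.7 − 62.0·23.2) / (86.4 − 62.0) = 263.68 / 24.4 = 10.807 °C ≈ 10.8 °C.

10.8 °C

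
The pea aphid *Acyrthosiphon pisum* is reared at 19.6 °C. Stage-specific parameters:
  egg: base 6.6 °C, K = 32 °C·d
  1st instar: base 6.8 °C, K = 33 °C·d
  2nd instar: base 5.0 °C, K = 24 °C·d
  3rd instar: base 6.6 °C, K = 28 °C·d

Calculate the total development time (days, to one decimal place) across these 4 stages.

8.8 days

egg: 32 / (19.6 − 6.6) = 32 / 13.0 = 2.462 d.
1st instar: 33 / (19.6 − 6.8) = 33 / 12.8 = 2.578 d.
2nd instar: 24 / (19.6 − 5.0) = 24 / 14.6 = 1.644 d.
3rd instar: 28 / (19.6 − 6.6) = 28 / 13.0 = 2.154 d.
Sum = 8.837 ≈ 8.8 days.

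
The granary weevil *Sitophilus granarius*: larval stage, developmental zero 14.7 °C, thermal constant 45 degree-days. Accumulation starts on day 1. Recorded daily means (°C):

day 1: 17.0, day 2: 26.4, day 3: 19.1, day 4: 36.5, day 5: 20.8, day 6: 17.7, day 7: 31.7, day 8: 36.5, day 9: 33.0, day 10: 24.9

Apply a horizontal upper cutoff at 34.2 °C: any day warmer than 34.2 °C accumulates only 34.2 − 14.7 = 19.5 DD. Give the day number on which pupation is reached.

day 6

Daily DD above 14.7 °C (capped at 19.5): 2.3, 11.7, 4.4, 19.5, 6.1, 3.0, 17.0, 19.5, 18.3, 10.2.
Cumulative: 2.3, 14.0, 18.4, 37.9, 44.0, 47.0, 64.0, 83.5, 101.8, 112.0.
The total first reaches 45 DD on day 6.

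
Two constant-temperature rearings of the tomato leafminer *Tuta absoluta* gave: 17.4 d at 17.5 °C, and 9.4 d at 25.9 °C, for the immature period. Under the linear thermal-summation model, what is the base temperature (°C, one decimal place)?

7.6 °C

Under the model K = D·(T − T_b), so D₁·(T₁ − T_b) = D₂·(T₂ − T_b).
17.4·(17.5 − T_b) = 9.4·(25.9 − T_b)
T_b = (17.4·17.5 − 9.4·25.9) / (17.4 − 9.4) = 61.04 / 8.0 = 7.630 °C ≈ 7.6 °C.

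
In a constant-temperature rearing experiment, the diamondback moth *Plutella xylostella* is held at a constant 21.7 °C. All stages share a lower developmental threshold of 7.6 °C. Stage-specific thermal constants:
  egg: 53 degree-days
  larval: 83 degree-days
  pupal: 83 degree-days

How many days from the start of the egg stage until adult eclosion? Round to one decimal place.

Daily accumulation at 21.7 °C = 21.7 − 7.6 = 14.1 DD/day.
Total K = 53 + 83 + 83 = 219 DD.
Total duration = 219 / 14.1 = 15.532 ≈ 15.5 days.

15.5 days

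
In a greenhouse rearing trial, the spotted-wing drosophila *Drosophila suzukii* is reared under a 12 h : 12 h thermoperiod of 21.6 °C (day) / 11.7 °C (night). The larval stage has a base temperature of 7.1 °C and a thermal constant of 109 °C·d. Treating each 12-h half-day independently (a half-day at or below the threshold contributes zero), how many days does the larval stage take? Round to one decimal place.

11.4 days

Day half: max(0, 21.6 − 7.1) × 0.5 = 14.5 × 0.5 = 7.25 DD.
Night half: max(0, 11.7 − 7.1) × 0.5 = 4.6 × 0.5 = 2.30 DD.
Per 24 h: 9.55 DD/day.
Duration = 109 / 9.55 = 11.414 ≈ 11.4 days.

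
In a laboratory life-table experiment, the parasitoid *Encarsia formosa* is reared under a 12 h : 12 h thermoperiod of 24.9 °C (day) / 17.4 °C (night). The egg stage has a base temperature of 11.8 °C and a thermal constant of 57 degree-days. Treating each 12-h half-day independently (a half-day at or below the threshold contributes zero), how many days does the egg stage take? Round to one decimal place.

Day half: max(0, 24.9 − 11.8) × 0.5 = 13.1 × 0.5 = 6.55 DD.
Night half: max(0, 17.4 − 11.8) × 0.5 = 5.6 × 0.5 = 2.80 DD.
Per 24 h: 9.35 DD/day.
Duration = 57 / 9.35 = 6.096 ≈ 6.1 days.

6.1 days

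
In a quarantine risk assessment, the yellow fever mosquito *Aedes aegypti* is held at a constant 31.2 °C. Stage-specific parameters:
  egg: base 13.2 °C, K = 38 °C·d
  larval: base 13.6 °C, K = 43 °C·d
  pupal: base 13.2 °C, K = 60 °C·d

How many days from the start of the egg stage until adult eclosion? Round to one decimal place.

egg: 38 / (31.2 − 13.2) = 38 / 18.0 = 2.111 d.
larval: 43 / (31.2 − 13.6) = 43 / 17.6 = 2.443 d.
pupal: 60 / (31.2 − 13.2) = 60 / 18.0 = 3.333 d.
Sum = 7.888 ≈ 7.9 days.

7.9 days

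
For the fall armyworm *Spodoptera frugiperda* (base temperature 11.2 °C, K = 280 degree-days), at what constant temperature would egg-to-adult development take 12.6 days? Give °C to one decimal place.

Required daily accumulation = 280 / 12.6 = 22.222 DD/day.
T = T_base + 22.222 = 11.2 + 22.222 = 33.422 ≈ 33.4 °C.

33.4 °C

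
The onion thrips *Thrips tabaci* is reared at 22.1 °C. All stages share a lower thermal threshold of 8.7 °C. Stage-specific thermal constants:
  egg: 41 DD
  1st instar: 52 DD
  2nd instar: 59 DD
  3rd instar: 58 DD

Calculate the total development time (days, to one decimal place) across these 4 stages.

Daily accumulation at 22.1 °C = 22.1 − 8.7 = 13.4 DD/day.
Total K = 41 + 52 + 59 + 58 = 210 DD.
Total duration = 210 / 13.4 = 15.672 ≈ 15.7 days.

15.7 days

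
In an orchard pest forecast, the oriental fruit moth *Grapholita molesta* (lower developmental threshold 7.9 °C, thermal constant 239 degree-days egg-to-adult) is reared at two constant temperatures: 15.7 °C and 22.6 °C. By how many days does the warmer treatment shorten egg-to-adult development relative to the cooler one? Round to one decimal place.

14.4 days

At 15.7 °C: 239 / (15.7 − 7.9) = 239 / 7.8 = 30.641 d.
At 22.6 °C: 239 / (22.6 − 7.9) = 239 / 14.7 = 16.259 d.
Difference = |30.641 − 16.259| = 14.383 ≈ 14.4 days.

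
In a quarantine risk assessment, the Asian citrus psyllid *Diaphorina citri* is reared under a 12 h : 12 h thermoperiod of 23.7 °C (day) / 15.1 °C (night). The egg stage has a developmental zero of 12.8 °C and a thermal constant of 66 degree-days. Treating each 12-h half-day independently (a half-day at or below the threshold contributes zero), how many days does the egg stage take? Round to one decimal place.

Day half: max(0, 23.7 − 12.8) × 0.5 = 10.9 × 0.5 = 5.45 DD.
Night half: max(0, 15.1 − 12.8) × 0.5 = 2.3 × 0.5 = 1.15 DD.
Per 24 h: 6.60 DD/day.
Duration = 66 / 6.60 = 10.000 ≈ 10.0 days.

10.0 days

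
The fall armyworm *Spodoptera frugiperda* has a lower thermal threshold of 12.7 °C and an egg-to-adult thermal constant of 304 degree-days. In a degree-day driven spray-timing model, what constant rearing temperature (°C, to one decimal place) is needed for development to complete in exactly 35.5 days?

21.3 °C

Required daily accumulation = 304 / 35.5 = 8.563 DD/day.
T = T_base + 8.563 = 12.7 + 8.563 = 21.263 ≈ 21.3 °C.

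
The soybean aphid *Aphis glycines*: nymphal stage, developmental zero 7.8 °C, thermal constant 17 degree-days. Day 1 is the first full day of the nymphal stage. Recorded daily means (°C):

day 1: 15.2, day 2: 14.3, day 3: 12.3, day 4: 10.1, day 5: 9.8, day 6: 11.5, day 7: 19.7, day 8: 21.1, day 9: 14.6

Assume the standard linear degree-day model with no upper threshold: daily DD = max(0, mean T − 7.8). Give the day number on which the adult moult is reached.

Daily DD above 7.8 °C: 7.4, 6.5, 4.5, 2.3, 2.0, 3.7, 11.9, 13.3, 6.8.
Cumulative: 7.4, 13.9, 18.4, 20.7, 22.7, 26.4, 38.3, 51.6, 58.4.
The total first reaches 17 DD on day 3.

day 3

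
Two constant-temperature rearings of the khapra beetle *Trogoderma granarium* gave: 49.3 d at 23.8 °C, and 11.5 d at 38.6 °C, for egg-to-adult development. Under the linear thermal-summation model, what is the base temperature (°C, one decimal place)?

19.3 °C

Linear rate model ⇒ the product D·(T − T_b) is constant across temperatures.
49.3·(23.8 − T_b) = 11.5·(38.6 − T_b)
T_b = (49.3·23.8 − 11.5·38.6) / (49.3 − 11.5) = 729.44 / 37.8 = 19.297 °C ≈ 19.3 °C.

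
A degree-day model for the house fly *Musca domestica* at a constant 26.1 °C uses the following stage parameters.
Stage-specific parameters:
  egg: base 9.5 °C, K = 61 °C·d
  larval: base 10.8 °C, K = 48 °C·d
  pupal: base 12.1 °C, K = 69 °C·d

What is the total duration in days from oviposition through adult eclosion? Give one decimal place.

egg: 61 / (26.1 − 9.5) = 61 / 16.6 = 3.675 d.
larval: 48 / (26.1 − 10.8) = 48 / 15.3 = 3.137 d.
pupal: 69 / (26.1 − 12.1) = 69 / 14.0 = 4.929 d.
Sum = 11.741 ≈ 11.7 days.

11.7 days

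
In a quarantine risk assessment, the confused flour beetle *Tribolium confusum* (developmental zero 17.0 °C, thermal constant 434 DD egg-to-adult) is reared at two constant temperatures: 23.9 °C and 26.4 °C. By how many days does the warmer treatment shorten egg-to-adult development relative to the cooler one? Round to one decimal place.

At 23.9 °C: 434 / (23.9 − 17.0) = 434 / 6.9 = 62.899 d.
At 26.4 °C: 434 / (26.4 − 17.0) = 434 / 9.4 = 46.170 d.
Difference = |62.899 − 46.170| = 16.728 ≈ 16.7 days.

16.7 days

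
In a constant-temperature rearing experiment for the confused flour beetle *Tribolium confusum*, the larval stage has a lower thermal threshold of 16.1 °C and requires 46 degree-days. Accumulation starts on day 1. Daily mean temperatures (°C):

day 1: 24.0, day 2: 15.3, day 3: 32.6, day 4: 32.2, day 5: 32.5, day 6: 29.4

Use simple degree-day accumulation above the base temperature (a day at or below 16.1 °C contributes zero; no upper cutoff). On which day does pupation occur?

day 5

Daily DD above 16.1 °C: 7.9, 0.0, 16.5, 16.1, 16.4, 13.3.
Cumulative: 7.9, 7.9, 24.4, 40.5, 56.9, 70.2.
The total first reaches 46 DD on day 5.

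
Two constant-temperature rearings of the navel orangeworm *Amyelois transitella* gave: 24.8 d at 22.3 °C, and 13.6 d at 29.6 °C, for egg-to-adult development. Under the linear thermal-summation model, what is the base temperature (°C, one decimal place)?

13.4 °C

Linear rate model ⇒ the product D·(T − T_b) is constant across temperatures.
24.8·(22.3 − T_b) = 13.6·(29.6 − T_b)
T_b = (24.8·22.3 − 13.6·29.6) / (24.8 − 13.6) = 150.48 / 11.2 = 13.436 °C ≈ 13.4 °C.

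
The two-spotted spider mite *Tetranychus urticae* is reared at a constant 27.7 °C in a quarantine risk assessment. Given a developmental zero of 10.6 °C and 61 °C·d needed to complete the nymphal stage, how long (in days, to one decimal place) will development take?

3.6 days

Daily accumulation = 27.7 − 10.6 = 17.1 DD/day.
Duration = 61 / 17.1 = 3.567 ≈ 3.6 days.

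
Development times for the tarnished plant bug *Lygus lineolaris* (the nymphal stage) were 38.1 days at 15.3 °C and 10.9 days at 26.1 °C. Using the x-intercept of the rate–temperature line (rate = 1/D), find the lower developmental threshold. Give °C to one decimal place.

11.0 °C

Under the model K = D·(T − T_b), so D₁·(T₁ − T_b) = D₂·(T₂ − T_b).
38.1·(15.3 − T_b) = 10.9·(26.1 − T_b)
T_b = (38.1·15.3 − 10.9·26.1) / (38.1 − 10.9) = 298.44 / 27.2 = 10.972 °C ≈ 11.0 °C.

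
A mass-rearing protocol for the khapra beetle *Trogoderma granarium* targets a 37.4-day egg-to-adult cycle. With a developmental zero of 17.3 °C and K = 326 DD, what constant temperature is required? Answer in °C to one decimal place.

26.0 °C

Required daily accumulation = 326 / 37.4 = 8.717 DD/day.
T = T_base + 8.717 = 17.3 + 8.717 = 26.017 ≈ 26.0 °C.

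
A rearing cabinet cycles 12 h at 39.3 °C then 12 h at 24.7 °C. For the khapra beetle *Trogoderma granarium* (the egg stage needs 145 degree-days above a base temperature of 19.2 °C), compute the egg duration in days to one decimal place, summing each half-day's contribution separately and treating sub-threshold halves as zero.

11.3 days

Day half: max(0, 39.3 − 19.2) × 0.5 = 20.1 × 0.5 = 10.05 DD.
Night half: max(0, 24.7 − 19.2) × 0.5 = 5.5 × 0.5 = 2.75 DD.
Per 24 h: 12.80 DD/day.
Duration = 145 / 12.80 = 11.328 ≈ 11.3 days.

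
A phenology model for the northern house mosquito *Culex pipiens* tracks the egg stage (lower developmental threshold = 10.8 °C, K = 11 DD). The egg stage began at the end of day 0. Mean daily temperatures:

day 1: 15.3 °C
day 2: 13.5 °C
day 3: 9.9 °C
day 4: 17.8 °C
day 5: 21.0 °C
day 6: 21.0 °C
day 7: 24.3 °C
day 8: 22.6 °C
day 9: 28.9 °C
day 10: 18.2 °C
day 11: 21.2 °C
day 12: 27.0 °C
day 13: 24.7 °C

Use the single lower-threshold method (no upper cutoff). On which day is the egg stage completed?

day 4

Daily DD above 10.8 °C: 4.5, 2.7, 0.0, 7.0, 10.2, 10.2, 13.5, 11.8, 18.1, 7.4, 10.4, 16.2, 13.9.
Cumulative: 4.5, 7.2, 7.2, 14.2, 24.4, 34.6, 48.1, 59.9, 78.0, 85.4, 95.8, 112.0, 125.9.
The total first reaches 11 DD on day 4.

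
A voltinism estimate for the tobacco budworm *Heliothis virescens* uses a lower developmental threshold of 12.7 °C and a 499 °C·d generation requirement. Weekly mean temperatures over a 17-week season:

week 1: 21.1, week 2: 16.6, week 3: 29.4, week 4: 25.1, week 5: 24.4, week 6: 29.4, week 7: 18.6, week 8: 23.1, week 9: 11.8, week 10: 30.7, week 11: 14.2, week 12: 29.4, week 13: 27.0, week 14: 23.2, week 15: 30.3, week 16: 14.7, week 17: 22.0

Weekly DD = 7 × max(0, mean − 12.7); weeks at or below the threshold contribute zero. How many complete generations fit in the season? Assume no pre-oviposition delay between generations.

2 generations

Weekly DD (7 × max(0, T̄ − 12.7)): 58.8, 27.3, 116.9, 86.8, 81.9, 116.9, 41.3, 72.8, 0.0, 126.0, 10.5, 116.9, 100.1, 73.5, 123.2, 14.0, 65.1.
Season total = 1232.0 DD.
Complete generations = ⌊1232.0 / 499⌋ = 2.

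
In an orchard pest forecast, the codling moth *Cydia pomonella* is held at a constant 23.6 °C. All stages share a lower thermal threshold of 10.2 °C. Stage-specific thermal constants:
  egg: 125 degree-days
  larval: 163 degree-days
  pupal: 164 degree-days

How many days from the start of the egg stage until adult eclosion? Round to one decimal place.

33.7 days

Daily accumulation at 23.6 °C = 23.6 − 10.2 = 13.4 DD/day.
Total K = 125 + 163 + 164 = 452 DD.
Total duration = 452 / 13.4 = 33.731 ≈ 33.7 days.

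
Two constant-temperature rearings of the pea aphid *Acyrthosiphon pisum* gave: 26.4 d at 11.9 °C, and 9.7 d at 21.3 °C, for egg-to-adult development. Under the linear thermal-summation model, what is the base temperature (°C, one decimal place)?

Equal thermal constants: D₁(T₁ − T_b) = D₂(T₂ − T_b).
26.4·(11.9 − T_b) = 9.7·(21.3 − T_b)
T_b = (26.4·11.9 − 9.7·21.3) / (26.4 − 9.7) = 107.55 / 16.7 = 6.440 °C ≈ 6.4 °C.

6.4 °C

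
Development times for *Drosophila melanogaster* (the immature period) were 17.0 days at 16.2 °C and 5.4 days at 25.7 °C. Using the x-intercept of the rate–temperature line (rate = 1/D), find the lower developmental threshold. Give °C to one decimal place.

11.8 °C

Equal thermal constants: D₁(T₁ − T_b) = D₂(T₂ − T_b).
17.0·(16.2 − T_b) = 5.4·(25.7 − T_b)
T_b = (17.0·16.2 − 5.4·25.7) / (17.0 − 5.4) = 136.62 / 11.6 = 11.778 °C ≈ 11.8 °C.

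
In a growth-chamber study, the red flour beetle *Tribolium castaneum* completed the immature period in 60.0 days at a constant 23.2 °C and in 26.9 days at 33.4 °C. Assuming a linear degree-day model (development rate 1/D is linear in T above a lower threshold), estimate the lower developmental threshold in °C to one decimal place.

14.9 °C

Linear rate model ⇒ the product D·(T − T_b) is constant across temperatures.
60.0·(23.2 − T_b) = 26.9·(33.4 − T_b)
T_b = (60.0·23.2 − 26.9·33.4) / (60.0 − 26.9) = 493.54 / 33.1 = 14.911 °C ≈ 14.9 °C.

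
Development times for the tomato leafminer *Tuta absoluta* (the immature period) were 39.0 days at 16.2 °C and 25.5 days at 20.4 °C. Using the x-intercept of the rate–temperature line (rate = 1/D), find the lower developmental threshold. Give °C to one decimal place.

Equal thermal constants: D₁(T₁ − T_b) = D₂(T₂ − T_b).
39.0·(16.2 − T_b) = 25.5·(20.4 − T_b)
T_b = (39.0·16.2 − 25.5·20.4) / (39.0 − 25.5) = 111.60 / 13.5 = 8.267 °C ≈ 8.3 °C.

8.3 °C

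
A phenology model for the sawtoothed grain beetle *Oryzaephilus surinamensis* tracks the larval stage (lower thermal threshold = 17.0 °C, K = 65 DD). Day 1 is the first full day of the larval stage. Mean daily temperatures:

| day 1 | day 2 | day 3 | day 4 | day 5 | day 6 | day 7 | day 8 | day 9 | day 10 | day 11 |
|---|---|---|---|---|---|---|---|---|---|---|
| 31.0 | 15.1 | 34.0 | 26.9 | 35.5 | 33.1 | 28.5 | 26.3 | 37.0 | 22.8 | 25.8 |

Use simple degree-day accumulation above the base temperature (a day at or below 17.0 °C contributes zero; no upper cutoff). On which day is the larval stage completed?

Daily DD above 17.0 °C: 14.0, 0.0, 17.0, 9.9, 18.5, 16.1, 11.5, 9.3, 20.0, 5.8, 8.8.
Cumulative: 14.0, 14.0, 31.0, 40.9, 59.4, 75.5, 87.0, 96.3, 116.3, 122.1, 130.9.
The total first reaches 65 DD on day 6.

day 6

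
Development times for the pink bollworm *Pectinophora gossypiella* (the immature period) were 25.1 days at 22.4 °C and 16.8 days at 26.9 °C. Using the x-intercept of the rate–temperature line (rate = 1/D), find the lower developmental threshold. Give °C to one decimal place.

Equal thermal constants: D₁(T₁ − T_b) = D₂(T₂ − T_b).
25.1·(22.4 − T_b) = 16.8·(26.9 − T_b)
T_b = (25.1·22.4 − 16.8·26.9) / (25.1 − 16.8) = 110.32 / 8.3 = 13.292 °C ≈ 13.3 °C.

13.3 °C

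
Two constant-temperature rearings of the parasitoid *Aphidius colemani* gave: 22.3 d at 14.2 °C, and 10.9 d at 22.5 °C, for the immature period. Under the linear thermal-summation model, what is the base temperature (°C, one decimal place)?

6.3 °C

Equal thermal constants: D₁(T₁ − T_b) = D₂(T₂ − T_b).
22.3·(14.2 − T_b) = 10.9·(22.5 − T_b)
T_b = (22.3·14.2 − 10.9·22.5) / (22.3 − 10.9) = 71.41 / 11.4 = 6.264 °C ≈ 6.3 °C.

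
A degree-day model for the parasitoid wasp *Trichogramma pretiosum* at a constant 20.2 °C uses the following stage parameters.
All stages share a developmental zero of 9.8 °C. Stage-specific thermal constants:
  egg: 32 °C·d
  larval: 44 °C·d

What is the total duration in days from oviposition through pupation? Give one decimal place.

7.3 days

Daily accumulation at 20.2 °C = 20.2 − 9.8 = 10.4 DD/day.
Total K = 32 + 44 = 76 DD.
Total duration = 76 / 10.4 = 7.308 ≈ 7.3 days.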